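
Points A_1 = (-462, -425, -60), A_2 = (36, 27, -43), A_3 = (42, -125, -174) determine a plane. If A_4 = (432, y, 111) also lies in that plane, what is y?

555

Coplanarity requires A_1A_2 · (A_1A_3 × A_1A_4) = 0.
A_1A_2 = (498, 452, 17), A_1A_3 = (504, 300, -114); the triple product is linear in y with coefficient 65340 and constant term -36263700.
Setting it to zero: y = 555.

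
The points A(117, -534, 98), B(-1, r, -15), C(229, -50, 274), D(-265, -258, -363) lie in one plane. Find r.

-42

Normal to plane ACD: n = (-271700, -15600, 215800); plane equation n·P = -2310100.
Requiring n·B = -2310100: (-15600)r + (-2965300) = -2310100.
So r = -42.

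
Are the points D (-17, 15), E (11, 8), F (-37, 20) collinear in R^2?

DE = (28, -7), DF = (-20, 5).
Checking proportionality: DF = -5/7·DE, so the vectors are parallel and the points are collinear.

Yes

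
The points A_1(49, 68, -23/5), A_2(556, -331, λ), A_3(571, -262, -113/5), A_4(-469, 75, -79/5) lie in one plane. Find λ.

-146/5

The points are coplanar iff A_1A_2 · (A_1A_3 × A_1A_4) = 0.
Expanding, this is linear in λ: (-167286)λ + (-24423756/5) = 0.
So λ = -146/5.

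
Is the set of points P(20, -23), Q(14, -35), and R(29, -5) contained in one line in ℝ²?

PQ = (-6, -12), PR = (9, 18).
det[PQ; PR] = (-6)(18) − (-12)(9) = 0.
The determinant is zero, so the points are collinear.

Yes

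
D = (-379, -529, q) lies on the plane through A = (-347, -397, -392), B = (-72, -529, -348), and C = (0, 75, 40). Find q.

-484

Coplanarity requires AB · (AC × AD) = 0.
AB = (275, -132, 44), AC = (347, 472, 432); the triple product is linear in q with coefficient 175604 and constant term 84992336.
Setting it to zero: q = -484.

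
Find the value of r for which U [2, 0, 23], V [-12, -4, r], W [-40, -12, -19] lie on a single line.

9

Collinearity requires UV × UW = 0; each component is linear in r.
The x-component gives (12)r + (-108) = 0, so r = 9.
The remaining components then also vanish.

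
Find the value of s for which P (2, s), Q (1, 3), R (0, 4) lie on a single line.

The three points are collinear iff det[PQ; PR] = 0.
This determinant is linear in s: (-1)s + (2) = 0, so s = 2.

2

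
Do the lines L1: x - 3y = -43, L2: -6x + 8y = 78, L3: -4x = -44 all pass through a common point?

Intersecting L1 and L2: solving the 2×2 system gives (x, y) = (11, 18).
Substitute into L3: (-4)(11) + (0)(18) = -44.
This equals -44, so (11, 18) lies on all three lines and they are concurrent.

Yes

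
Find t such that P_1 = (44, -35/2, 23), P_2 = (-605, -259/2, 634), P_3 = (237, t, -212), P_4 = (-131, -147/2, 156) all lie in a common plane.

Coplanarity ⇔ det[P_1P_2; P_1P_3; P_1P_4] = 0.
Expanding, this is linear in t: (20608)t + (566720) = 0.
So t = -55/2.

-55/2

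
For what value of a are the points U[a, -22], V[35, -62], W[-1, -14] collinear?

5

The three points are collinear iff det[UV; UW] = 0.
This determinant is linear in a: (-48)a + (240) = 0, so a = 5.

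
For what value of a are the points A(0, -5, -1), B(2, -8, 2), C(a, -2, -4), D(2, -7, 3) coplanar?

Normal to plane ABD: n = (-6, -2, 2); plane equation n·P = 8.
Requiring n·C = 8: (-6)a + (-4) = 8.
So a = -2.

-2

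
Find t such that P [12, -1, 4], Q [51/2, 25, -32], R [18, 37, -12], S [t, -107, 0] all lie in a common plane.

27/2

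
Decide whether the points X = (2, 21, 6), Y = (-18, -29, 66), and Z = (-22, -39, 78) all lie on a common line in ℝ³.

XY = (-20, -50, 60), XZ = (-24, -60, 72).
Each component of XZ is 6/5 times the corresponding component of XY, so XZ = 6/5·XY and the points are collinear.

Yes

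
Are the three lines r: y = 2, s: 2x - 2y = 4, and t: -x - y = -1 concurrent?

No

Intersecting r and s: solving the 2×2 system gives (x, y) = (4, 2).
Substitute into t: (-1)(4) + (-1)(2) = -6.
But t requires -1 ≠ -6, so the three lines have no common point.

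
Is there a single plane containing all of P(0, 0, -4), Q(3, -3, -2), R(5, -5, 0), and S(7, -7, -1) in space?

Yes

A normal to the plane through P, Q, R is n = PQ × PR = (-2, -2, 0).
The plane has equation n·X = 0. For S: n·S = 0.
Equal, so S lies in the plane and all four are coplanar.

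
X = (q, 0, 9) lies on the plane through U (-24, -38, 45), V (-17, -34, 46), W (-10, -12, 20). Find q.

-3

The plane through U, V, W has equation −126x + 189y + 126z = 1512.
Substituting X: (-126)q + (1134) = 1512, so q = -3.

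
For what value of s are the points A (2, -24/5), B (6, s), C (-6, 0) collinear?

The three points are collinear iff det[AB; AC] = 0.
This determinant is linear in s: (8)s + (288/5) = 0, so s = -36/5.

-36/5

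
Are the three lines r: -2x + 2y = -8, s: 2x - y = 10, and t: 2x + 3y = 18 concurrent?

Lines aᵢx + bᵢy = cᵢ with pairwise distinct directions are concurrent exactly when det[aᵢ bᵢ cᵢ] = 0.
Here the determinant is 0.
It vanishes, so the lines are concurrent at (6, 2).

Yes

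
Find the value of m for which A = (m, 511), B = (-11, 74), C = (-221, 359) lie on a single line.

Collinearity: (A − B) must be parallel to (C − B) = (-210, 285).
Cross-multiplying the components: (m − (-11))·(285) = (437)·(-210).
Solving gives m = -333.

-333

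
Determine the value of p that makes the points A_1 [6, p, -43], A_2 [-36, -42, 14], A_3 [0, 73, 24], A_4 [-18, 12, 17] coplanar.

Coplanarity ⇔ det[A_1A_2; A_1A_3; A_1A_4] = 0.
Expanding, this is linear in p: (-72)p + (-2016) = 0.
So p = -28.

-28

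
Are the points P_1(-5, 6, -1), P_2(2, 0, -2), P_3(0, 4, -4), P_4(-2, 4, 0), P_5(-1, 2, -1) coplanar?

The plane through P_1, P_2, P_3 has normal n = P_1P_2 × P_1P_3 = (16, 16, 16) and equation n·P = 0.
Checking the remaining points: n·P_4 = 32, n·P_5 = 0.
Since n·P_4 = 32 ≠ 0, P_4 is off the plane and the points are not all coplanar.

No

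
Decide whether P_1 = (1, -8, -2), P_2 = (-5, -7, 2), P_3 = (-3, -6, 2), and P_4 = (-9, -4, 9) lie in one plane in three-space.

No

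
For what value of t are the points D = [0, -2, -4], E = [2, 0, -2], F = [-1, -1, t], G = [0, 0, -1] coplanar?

Normal to plane DEG: n = (2, -6, 4); plane equation n·P = -4.
Requiring n·F = -4: (4)t + (4) = -4.
So t = -2.

-2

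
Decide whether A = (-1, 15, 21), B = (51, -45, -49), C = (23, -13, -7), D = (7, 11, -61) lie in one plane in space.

The four points are coplanar iff the 3×3 determinant with rows AB, AC, AD is zero.
Rows: (52, -60, -70), (24, -28, -28), (8, -4, -82).
Expanding along the first row: (52)(2184) − (-60)(-1744) + (-70)(128) = -32.
Nonzero ⇒ not coplanar.

No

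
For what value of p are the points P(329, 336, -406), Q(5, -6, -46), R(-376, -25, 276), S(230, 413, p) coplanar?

-344

The points are coplanar iff PQ · (PR × PS) = 0.
Expanding, this is linear in p: (-124146)p + (-42706224) = 0.
So p = -344.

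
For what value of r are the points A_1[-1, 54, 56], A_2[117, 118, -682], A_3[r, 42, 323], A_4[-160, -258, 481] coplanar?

Normal to plane A_1A_2A_4: n = (-203056, 67192, -26640); plane equation n·P = 2339584.
Requiring n·A_3 = 2339584: (-203056)r + (-5782656) = 2339584.
So r = -40.

-40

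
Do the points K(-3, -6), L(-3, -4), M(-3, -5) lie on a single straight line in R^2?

Yes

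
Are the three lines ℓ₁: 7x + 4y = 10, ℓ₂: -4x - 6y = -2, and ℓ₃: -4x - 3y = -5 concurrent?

Lines aᵢx + bᵢy = cᵢ with pairwise distinct directions are concurrent exactly when det[aᵢ bᵢ cᵢ] = 0.
Here the determinant is 0.
It vanishes, so the lines are concurrent at (2, -1).

Yes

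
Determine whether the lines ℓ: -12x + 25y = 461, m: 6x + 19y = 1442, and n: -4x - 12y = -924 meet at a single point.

No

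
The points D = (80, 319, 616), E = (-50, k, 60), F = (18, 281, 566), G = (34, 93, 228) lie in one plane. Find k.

Normal to plane DFG: n = (3444, -21756, 12264); plane equation n·P = 889980.
Requiring n·E = 889980: (-21756)k + (563640) = 889980.
So k = -15.

-15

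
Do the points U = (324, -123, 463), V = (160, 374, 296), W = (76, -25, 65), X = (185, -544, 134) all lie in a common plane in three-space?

Yes

The four points are coplanar iff the 3×3 determinant with rows UV, UW, UX is zero.
Rows: (-164, 497, -167), (-248, 98, -398), (-139, -421, -329).
Expanding along the first row: (-164)(-199800) − (497)(26270) + (-167)(118030) = 0.
Zero determinant ⇒ coplanar.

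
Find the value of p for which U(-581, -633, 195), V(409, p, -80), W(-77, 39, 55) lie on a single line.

Collinearity requires UV × UW = 0; each component is linear in p.
The x-component gives (-140)p + (96180) = 0, so p = 687.
The remaining components then also vanish.

687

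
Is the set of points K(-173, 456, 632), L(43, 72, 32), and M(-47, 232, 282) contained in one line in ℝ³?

KL = (216, -384, -600), KM = (126, -224, -350).
Each component of KM is 7/12 times the corresponding component of KL, so KM = 7/12·KL and the points are collinear.

Yes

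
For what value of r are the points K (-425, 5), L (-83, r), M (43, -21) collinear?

-14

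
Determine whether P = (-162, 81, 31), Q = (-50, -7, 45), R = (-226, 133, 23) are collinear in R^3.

PQ = (112, -88, 14), PR = (-64, 52, -8).
PQ × PR = (-24, 0, 192).
The cross product is nonzero, so the points do not lie on one line.

No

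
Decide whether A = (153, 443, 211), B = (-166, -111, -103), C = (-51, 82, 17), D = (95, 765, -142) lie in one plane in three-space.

No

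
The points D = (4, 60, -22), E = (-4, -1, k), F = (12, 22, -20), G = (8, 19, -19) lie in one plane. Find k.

-15

Coplanarity ⇔ det[DE; DF; DG] = 0.
Expanding, this is linear in k: (-176)k + (-2640) = 0.
So k = -15.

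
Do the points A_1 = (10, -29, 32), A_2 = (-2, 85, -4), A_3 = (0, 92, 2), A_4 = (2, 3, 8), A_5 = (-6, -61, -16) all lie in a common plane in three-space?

The plane through A_1, A_2, A_3 has normal n = A_1A_2 × A_1A_3 = (936, 0, -312) and equation n·P = -624.
Checking the remaining points: n·A_4 = -624, n·A_5 = -624.
All equal -624, so all 5 points lie in one plane.

Yes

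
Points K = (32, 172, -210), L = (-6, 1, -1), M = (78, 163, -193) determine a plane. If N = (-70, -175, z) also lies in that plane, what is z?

211

A normal to the plane is n = KL × KM = (-1026, 10260, 8208).
N lies in the plane iff n · KN = 0.
This gives (8208)z + (-1731888) = 0, so z = 211.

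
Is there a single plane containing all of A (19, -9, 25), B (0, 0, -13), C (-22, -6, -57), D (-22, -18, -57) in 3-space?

With A as base: AB = (-19, 9, -38), AC = (-41, 3, -82), AD = (-41, -9, -82).
AC × AD = (-984, 0, 492).
AB · (AC × AD) = 0.
The scalar triple product vanishes, so the four points are coplanar.

Yes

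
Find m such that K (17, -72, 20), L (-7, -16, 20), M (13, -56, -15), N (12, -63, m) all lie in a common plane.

34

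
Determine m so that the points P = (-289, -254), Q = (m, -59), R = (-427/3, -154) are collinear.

Collinearity: (Q − P) must be parallel to (R − P) = (440/3, 100).
Cross-multiplying the components: (m − (-289))·(100) = (195)·(440/3).
Solving gives m = -3.

-3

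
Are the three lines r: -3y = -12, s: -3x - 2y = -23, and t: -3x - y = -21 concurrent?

Intersecting r and s: solving the 2×2 system gives (x, y) = (5, 4).
Substitute into t: (-3)(5) + (-1)(4) = -19.
But t requires -21 ≠ -19, so the three lines have no common point.

No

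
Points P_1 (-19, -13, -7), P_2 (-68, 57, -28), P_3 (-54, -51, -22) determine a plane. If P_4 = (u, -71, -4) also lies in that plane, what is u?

-12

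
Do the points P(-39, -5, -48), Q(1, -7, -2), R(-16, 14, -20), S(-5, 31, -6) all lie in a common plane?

A normal to the plane through P, Q, R is n = PQ × PR = (-930, -62, 806).
The plane has equation n·X = -2108. For S: n·S = -2108.
Equal, so S lies in the plane and all four are coplanar.

Yes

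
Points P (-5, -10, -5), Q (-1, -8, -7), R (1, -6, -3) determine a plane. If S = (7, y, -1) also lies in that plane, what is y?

-2

A normal to the plane is n = PQ × PR = (12, -20, 4).
S lies in the plane iff n · PS = 0.
This gives (-20)y + (-40) = 0, so y = -2.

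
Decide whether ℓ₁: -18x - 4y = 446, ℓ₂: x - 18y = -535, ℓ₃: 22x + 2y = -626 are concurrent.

Yes

Intersecting ℓ₁ and ℓ₂: solving the 2×2 system gives (x, y) = (-31, 28).
Substitute into ℓ₃: (22)(-31) + (2)(28) = -626.
This equals -626, so (-31, 28) lies on all three lines and they are concurrent.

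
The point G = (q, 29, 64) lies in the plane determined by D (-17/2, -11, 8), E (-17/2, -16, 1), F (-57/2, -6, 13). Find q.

A normal to the plane is n = DE × DF = (10, 140, -100).
G lies in the plane iff n · DG = 0.
This gives (10)q + (85) = 0, so q = -17/2.

-17/2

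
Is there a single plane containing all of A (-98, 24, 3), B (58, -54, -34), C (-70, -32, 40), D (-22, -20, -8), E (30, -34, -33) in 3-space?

The plane through A, B, C has normal n = AB × AC = (-4958, -6808, -6552) and equation n·P = 302836.
Checking the remaining points: n·D = 297652, n·E = 298948.
Since n·D = 297652 ≠ 302836, D is off the plane and the points are not all coplanar.

No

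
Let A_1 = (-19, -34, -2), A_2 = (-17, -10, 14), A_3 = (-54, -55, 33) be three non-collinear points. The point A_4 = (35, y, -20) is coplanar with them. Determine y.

A normal to the plane is n = A_1A_2 × A_1A_3 = (1176, -630, 798).
A_4 lies in the plane iff n · A_1A_4 = 0.
This gives (-630)y + (27720) = 0, so y = 44.

44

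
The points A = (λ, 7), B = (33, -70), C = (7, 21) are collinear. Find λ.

The three points are collinear iff det[AB; AC] = 0.
This determinant is linear in λ: (-91)λ + (1001) = 0, so λ = 11.

11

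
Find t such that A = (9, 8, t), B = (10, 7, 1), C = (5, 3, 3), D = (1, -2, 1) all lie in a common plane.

5

The points are coplanar iff AB · (AC × AD) = 0.
Expanding, this is linear in t: (-9)t + (45) = 0.
So t = 5.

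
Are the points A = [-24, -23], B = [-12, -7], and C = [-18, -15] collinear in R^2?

Yes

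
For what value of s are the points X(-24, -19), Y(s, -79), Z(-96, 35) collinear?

Collinearity: (Y − X) must be parallel to (Z − X) = (-72, 54).
Cross-multiplying the components: (s − (-24))·(54) = (-60)·(-72).
Solving gives s = 56.

56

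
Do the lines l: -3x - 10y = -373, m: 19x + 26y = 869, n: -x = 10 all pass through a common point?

Intersecting l and m: solving the 2×2 system gives (x, y) = (-9, 40).
Substitute into n: (-1)(-9) + (0)(40) = 9.
But n requires 10 ≠ 9, so the three lines have no common point.

No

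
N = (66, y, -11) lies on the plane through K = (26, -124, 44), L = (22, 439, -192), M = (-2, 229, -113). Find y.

42

A normal to the plane is n = KL × KM = (-5083, 5980, 14352).
N lies in the plane iff n · KN = 0.
This gives (5980)y + (-251160) = 0, so y = 42.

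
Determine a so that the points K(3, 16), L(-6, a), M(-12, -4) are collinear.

The three points are collinear iff det[KL; KM] = 0.
This determinant is linear in a: (15)a + (-60) = 0, so a = 4.

4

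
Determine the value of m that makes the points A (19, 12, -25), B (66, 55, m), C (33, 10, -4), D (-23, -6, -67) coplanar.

Normal to plane ACD: n = (462, -294, -336); plane equation n·P = 13650.
Requiring n·B = 13650: (-336)m + (14322) = 13650.
So m = 2.

2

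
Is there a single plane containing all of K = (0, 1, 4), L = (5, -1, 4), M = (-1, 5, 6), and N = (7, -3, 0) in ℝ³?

A normal to the plane through K, L, M is n = KL × KM = (-4, -10, 18).
The plane has equation n·P = 62. For N: n·N = 2.
2 ≠ 62, so N is off the plane.

No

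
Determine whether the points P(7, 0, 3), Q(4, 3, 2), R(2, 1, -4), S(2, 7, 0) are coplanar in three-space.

No

The four points are coplanar iff the 3×3 determinant with rows PQ, PR, PS is zero.
Rows: (-3, 3, -1), (-5, 1, -7), (-5, 7, -3).
Expanding along the first row: (-3)(46) − (3)(-20) + (-1)(-30) = -48.
Nonzero ⇒ not coplanar.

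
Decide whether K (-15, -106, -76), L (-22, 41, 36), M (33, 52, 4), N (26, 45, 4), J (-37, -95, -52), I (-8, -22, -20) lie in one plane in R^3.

Yes

The plane through K, L, M has normal n = KL × KM = (-5936, 5936, -8162) and equation n·P = 80136.
Checking the remaining points: n·N = 80136, n·J = 80136, n·I = 80136.
All equal 80136, so all 6 points lie in one plane.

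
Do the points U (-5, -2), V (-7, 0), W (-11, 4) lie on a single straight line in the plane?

UV = (-2, 2), UW = (-6, 6).
Checking proportionality: UW = 3·UV, so the vectors are parallel and the points are collinear.

Yes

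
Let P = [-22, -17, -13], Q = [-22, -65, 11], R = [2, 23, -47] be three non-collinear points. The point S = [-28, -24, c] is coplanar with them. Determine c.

-6

Coplanarity requires PQ · (PR × PS) = 0.
PQ = (0, -48, 24), PR = (24, 40, -34); the triple product is linear in c with coefficient 1152 and constant term 6912.
Setting it to zero: c = -6.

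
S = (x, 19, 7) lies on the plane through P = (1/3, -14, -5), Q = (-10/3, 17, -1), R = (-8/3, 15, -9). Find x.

The plane through P, Q, R has equation −240x − (80/3)y − (40/3)z = 360.
Substituting S: (-240)x + (-600) = 360, so x = -4.

-4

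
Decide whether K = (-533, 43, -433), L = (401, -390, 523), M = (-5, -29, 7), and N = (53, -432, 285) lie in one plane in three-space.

A normal to the plane through K, L, M is n = KL × KM = (-121688, 93808, 161376).
The plane has equation n·P = -982360. For N: n·N = -982360.
Equal, so N lies in the plane and all four are coplanar.

Yes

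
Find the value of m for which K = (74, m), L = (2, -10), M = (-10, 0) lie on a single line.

The three points are collinear iff det[KL; KM] = 0.
This determinant is linear in m: (-12)m + (-840) = 0, so m = -70.

-70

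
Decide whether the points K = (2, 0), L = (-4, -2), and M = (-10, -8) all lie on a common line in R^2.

KL = (-6, -2), KM = (-12, -8).
If collinear, KM would be a scalar multiple of KL. But (-6)·(-8) ≠ (-2)·(-12) (difference 24), so they are not parallel; the points are not collinear.

No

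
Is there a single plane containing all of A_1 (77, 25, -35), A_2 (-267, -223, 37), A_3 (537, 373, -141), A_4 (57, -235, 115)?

A normal to the plane through A_1, A_2, A_3 is n = A_1A_2 × A_1A_3 = (1232, -3344, -5632).
The plane has equation n·P = 208384. For A_4: n·A_4 = 208384.
Equal, so A_4 lies in the plane and all four are coplanar.

Yes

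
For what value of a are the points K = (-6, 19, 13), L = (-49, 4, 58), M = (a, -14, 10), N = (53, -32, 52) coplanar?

83

Normal to plane KLN: n = (1710, 4332, 3078); plane equation n·P = 112062.
Requiring n·M = 112062: (1710)a + (-29868) = 112062.
So a = 83.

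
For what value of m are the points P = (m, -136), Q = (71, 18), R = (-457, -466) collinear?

-97

The three points are collinear iff det[PQ; PR] = 0.
This determinant is linear in m: (484)m + (46948) = 0, so m = -97.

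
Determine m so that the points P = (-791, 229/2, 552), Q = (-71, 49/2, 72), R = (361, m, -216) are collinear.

Direction PQ = (720, -90, -480). From the x-coordinate of R, the parameter along the line is τ = (361 − (-791))/720 = 8/5.
Then m = 229/2 + 8/5·(-90) = -59/2.

-59/2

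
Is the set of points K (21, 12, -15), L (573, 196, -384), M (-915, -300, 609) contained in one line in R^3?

No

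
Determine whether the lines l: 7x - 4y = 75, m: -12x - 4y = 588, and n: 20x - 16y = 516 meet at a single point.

Intersecting l and m: solving the 2×2 system gives (x, y) = (-27, -66).
Substitute into n: (20)(-27) + (-16)(-66) = 516.
This equals 516, so (-27, -66) lies on all three lines and they are concurrent.

Yes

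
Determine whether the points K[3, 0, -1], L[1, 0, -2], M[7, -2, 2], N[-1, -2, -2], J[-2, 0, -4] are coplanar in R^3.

No

The plane through K, L, M has normal n = KL × KM = (-2, 2, 4) and equation n·P = -10.
Checking the remaining points: n·N = -10, n·J = -12.
Since n·J = -12 ≠ -10, J is off the plane and the points are not all coplanar.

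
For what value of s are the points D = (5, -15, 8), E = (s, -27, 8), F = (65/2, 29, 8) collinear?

Direction DF = (55/2, 44, 0). From the y-coordinate of E, the parameter along the line is τ = (-27 − (-15))/44 = -3/11.
Then s = 5 + (-3/11)·(55/2) = -5/2.

-5/2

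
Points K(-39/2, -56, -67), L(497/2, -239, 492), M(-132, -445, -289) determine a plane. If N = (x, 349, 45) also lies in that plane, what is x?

40

Coplanarity requires KL · (KM × KN) = 0.
KL = (268, -183, 559), KM = (-225/2, -389, -222); the triple product is linear in x with coefficient 258077 and constant term -10323080.
Setting it to zero: x = 40.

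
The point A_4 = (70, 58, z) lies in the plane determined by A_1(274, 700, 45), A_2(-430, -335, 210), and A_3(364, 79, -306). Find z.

The plane through A_1, A_2, A_3 has equation 465750x − 232254y + 530334z = -11097270.
Substituting A_4: (530334)z + (19131768) = -11097270, so z = -57.

-57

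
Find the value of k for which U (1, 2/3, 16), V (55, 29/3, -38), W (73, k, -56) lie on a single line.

38/3

Direction UV = (54, 9, -54). From the x-coordinate of W, the parameter along the line is τ = (73 − 1)/54 = 4/3.
Then k = 2/3 + 4/3·(9) = 38/3.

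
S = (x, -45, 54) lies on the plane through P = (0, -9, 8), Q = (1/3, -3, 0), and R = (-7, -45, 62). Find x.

-1/3

A normal to the plane is n = PQ × PR = (36, 38, 30).
S lies in the plane iff n · PS = 0.
This gives (36)x + (12) = 0, so x = -1/3.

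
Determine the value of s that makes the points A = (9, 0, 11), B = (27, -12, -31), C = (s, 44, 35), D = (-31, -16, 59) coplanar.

23

Normal to plane ABD: n = (-1248, 816, -768); plane equation n·P = -19680.
Requiring n·C = -19680: (-1248)s + (9024) = -19680.
So s = 23.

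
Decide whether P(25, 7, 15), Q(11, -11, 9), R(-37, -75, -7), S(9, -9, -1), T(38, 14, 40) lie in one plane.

Yes

The plane through P, Q, R has normal n = PQ × PR = (-96, 64, 32) and equation n·X = -1472.
Checking the remaining points: n·S = -1472, n·T = -1472.
All equal -1472, so all 5 points lie in one plane.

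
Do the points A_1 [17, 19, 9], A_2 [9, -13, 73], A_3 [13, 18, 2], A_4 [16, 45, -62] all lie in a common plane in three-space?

The four points are coplanar iff the 3×3 determinant with rows A_1A_2, A_1A_3, A_1A_4 is zero.
Rows: (-8, -32, 64), (-4, -1, -7), (-1, 26, -71).
Expanding along the first row: (-8)(253) − (-32)(277) + (64)(-105) = 120.
Nonzero ⇒ not coplanar.

No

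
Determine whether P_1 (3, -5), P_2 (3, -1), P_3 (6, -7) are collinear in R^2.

P_1P_2 = (0, 4), P_1P_3 = (3, -2).
Twice the signed area of △P_1P_2P_3 is (0)(-2) − (4)(3) = -12.
The area is nonzero, so the three points are not collinear.

No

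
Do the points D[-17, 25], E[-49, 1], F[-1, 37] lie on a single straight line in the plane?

DE = (-32, -24), DF = (16, 12).
Checking proportionality: DF = -1/2·DE, so the vectors are parallel and the points are collinear.

Yes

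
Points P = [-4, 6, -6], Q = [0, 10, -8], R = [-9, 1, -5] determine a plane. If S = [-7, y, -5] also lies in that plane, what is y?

The plane through P, Q, R has equation −6x + 6y = 60.
Substituting S: (6)y + (42) = 60, so y = 3.

3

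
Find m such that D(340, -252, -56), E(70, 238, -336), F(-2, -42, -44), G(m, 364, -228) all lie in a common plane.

Normal to plane DEF: n = (64680, 99000, 110880); plane equation n·P = -9166080.
Requiring n·G = -9166080: (64680)m + (10755360) = -9166080.
So m = -308.

-308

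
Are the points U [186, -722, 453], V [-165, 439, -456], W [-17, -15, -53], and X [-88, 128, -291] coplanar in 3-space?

No

The four points are coplanar iff the 3×3 determinant with rows UV, UW, UX is zero.
Rows: (-351, 1161, -909), (-203, 707, -506), (-274, 850, -744).
Expanding along the first row: (-351)(-95908) − (1161)(12388) + (-909)(21168) = 39528.
Nonzero ⇒ not coplanar.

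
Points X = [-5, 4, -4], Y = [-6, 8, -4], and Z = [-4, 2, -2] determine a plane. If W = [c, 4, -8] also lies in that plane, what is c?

-6

The plane through X, Y, Z has equation 8x + 2y − 2z = -24.
Substituting W: (8)c + (24) = -24, so c = -6.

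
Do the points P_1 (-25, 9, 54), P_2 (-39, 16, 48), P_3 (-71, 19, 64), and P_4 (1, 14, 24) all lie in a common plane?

With P_1 as base: P_1P_2 = (-14, 7, -6), P_1P_3 = (-46, 10, 10), P_1P_4 = (26, 5, -30).
P_1P_3 × P_1P_4 = (-350, -1120, -490).
P_1P_2 · (P_1P_3 × P_1P_4) = 0.
The scalar triple product vanishes, so the four points are coplanar.

Yes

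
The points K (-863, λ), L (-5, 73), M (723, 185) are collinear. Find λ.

The three points are collinear iff det[KL; KM] = 0.
This determinant is linear in λ: (728)λ + (42952) = 0, so λ = -59.

-59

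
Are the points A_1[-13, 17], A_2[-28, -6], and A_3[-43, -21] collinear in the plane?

A_1A_2 = (-15, -23), A_1A_3 = (-30, -38).
det[A_1A_2; A_1A_3] = (-15)(-38) − (-23)(-30) = -120.
The determinant is nonzero, so they are not collinear.

No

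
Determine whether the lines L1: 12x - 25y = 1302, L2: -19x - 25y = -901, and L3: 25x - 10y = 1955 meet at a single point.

Intersecting L1 and L2: solving the 2×2 system gives (x, y) = (2203/31, -13926/775).
Substitute into L3: (25)(2203/31) + (-10)(-13926/775) = 303227/155.
But L3 requires 1955 ≠ 303227/155, so the three lines have no common point.

No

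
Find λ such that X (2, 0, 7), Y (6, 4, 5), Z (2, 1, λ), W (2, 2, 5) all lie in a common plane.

Coplanarity ⇔ det[XY; XZ; XW] = 0.
Expanding, this is linear in λ: (-8)λ + (48) = 0.
So λ = 6.

6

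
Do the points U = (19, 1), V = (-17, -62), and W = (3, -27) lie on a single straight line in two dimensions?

Yes

UV = (-36, -63), UW = (-16, -28).
Checking proportionality: UW = 4/9·UV, so the vectors are parallel and the points are collinear.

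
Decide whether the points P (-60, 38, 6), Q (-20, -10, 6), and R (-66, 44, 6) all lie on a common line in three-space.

No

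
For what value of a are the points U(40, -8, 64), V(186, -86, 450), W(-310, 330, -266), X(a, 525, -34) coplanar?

Normal to plane UVW: n = (-104728, -86920, 22048); plane equation n·P = -2082688.
Requiring n·X = -2082688: (-104728)a + (-46382632) = -2082688.
So a = -423.

-423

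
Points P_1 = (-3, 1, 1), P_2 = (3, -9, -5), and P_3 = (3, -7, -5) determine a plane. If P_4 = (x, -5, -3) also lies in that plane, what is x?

The plane through P_1, P_2, P_3 has equation 12x + 12z = -24.
Substituting P_4: (12)x + (-36) = -24, so x = 1.

1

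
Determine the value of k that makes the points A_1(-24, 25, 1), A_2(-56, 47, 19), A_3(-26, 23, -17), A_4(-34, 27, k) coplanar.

-21

Normal to plane A_1A_2A_3: n = (-360, -612, 108); plane equation n·P = -6552.
Requiring n·A_4 = -6552: (108)k + (-4284) = -6552.
So k = -21.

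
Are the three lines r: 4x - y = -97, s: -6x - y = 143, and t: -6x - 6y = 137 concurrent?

No

Intersecting r and s: solving the 2×2 system gives (x, y) = (-24, 1).
Substitute into t: (-6)(-24) + (-6)(1) = 138.
But t requires 137 ≠ 138, so the three lines have no common point.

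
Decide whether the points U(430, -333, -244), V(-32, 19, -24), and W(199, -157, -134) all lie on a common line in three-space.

Yes

UV = (-462, 352, 220), UW = (-231, 176, 110).
Each component of UW is 1/2 times the corresponding component of UV, so UW = 1/2·UV and the points are collinear.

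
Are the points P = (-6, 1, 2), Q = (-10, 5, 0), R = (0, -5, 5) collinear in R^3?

PQ = (-4, 4, -2), PR = (6, -6, 3).
PQ × PR = (0, 0, 0).
The cross product vanishes, so the three points are collinear.

Yes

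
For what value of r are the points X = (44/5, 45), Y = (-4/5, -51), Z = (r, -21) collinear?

11/5

The three points are collinear iff det[XY; XZ] = 0.
This determinant is linear in r: (96)r + (-1056/5) = 0, so r = 11/5.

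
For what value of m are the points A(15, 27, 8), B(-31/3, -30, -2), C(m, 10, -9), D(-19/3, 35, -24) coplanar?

-3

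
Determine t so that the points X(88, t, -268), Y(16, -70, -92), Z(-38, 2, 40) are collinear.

-166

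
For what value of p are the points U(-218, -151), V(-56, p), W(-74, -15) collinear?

Collinearity: (V − U) must be parallel to (W − U) = (144, 136).
Cross-multiplying the components: (p − (-151))·(144) = (162)·(136).
Solving gives p = 2.

2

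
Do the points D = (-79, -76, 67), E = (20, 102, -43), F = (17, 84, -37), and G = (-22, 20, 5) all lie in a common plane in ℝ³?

A normal to the plane through D, E, F is n = DE × DF = (-912, -264, -1248).
The plane has equation n·P = 8496. For G: n·G = 8544.
8544 ≠ 8496, so G is off the plane.

No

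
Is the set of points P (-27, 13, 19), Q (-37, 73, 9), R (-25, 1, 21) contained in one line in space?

Yes

PQ = (-10, 60, -10), PR = (2, -12, 2).
PQ × PR = (0, 0, 0).
The cross product vanishes, so the three points are collinear.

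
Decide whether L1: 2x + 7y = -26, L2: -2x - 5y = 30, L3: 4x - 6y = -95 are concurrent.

Intersecting L1 and L2: solving the 2×2 system gives (x, y) = (-20, 2).
Substitute into L3: (4)(-20) + (-6)(2) = -92.
But L3 requires -95 ≠ -92, so the three lines have no common point.

No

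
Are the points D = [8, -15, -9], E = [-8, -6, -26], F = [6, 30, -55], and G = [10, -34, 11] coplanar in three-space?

Yes

A normal to the plane through D, E, F is n = DE × DF = (351, -702, -702).
The plane has equation n·P = 19656. For G: n·G = 19656.
Equal, so G lies in the plane and all four are coplanar.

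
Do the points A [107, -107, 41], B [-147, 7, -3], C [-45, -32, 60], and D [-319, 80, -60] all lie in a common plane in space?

The four points are coplanar iff the 3×3 determinant with rows AB, AC, AD is zero.
Rows: (-254, 114, -44), (-152, 75, 19), (-426, 187, -101).
Expanding along the first row: (-254)(-11128) − (114)(23446) + (-44)(3526) = -1476.
Nonzero ⇒ not coplanar.

No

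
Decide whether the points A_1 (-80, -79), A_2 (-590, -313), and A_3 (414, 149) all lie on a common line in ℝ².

No

A_1A_2 = (-510, -234), A_1A_3 = (494, 228).
det[A_1A_2; A_1A_3] = (-510)(228) − (-234)(494) = -684.
The determinant is nonzero, so they are not collinear.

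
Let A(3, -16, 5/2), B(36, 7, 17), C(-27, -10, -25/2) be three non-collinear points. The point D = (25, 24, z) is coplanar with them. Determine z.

The plane through A, B, C has equation −432x + 60y + 888z = -36.
Substituting D: (888)z + (-9360) = -36, so z = 21/2.

21/2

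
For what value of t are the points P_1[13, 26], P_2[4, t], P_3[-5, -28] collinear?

-1

Collinearity: (P_2 − P_1) must be parallel to (P_3 − P_1) = (-18, -54).
Cross-multiplying the components: (t − 26)·(-18) = (-9)·(-54).
Solving gives t = -1.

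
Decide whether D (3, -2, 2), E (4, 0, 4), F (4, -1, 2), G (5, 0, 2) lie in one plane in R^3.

Yes

A normal to the plane through D, E, F is n = DE × DF = (-2, 2, -1).
The plane has equation n·P = -12. For G: n·G = -12.
Equal, so G lies in the plane and all four are coplanar.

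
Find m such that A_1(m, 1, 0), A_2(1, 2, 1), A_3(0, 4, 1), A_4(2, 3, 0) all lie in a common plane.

The points are coplanar iff A_1A_2 · (A_1A_3 × A_1A_4) = 0.
Expanding, this is linear in m: (2)m + (-6) = 0.
So m = 3.

3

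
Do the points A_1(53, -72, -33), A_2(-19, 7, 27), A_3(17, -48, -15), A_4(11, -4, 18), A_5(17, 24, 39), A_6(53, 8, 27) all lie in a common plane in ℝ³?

No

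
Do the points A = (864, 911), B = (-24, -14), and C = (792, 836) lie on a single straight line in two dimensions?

AB = (-888, -925), AC = (-72, -75).
Checking proportionality: AC = 3/37·AB, so the vectors are parallel and the points are collinear.

Yes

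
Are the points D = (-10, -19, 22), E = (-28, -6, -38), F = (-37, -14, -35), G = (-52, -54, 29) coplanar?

No

A normal to the plane through D, E, F is n = DE × DF = (-441, 594, 261).
The plane has equation n·P = -1134. For G: n·G = -1575.
-1575 ≠ -1134, so G is off the plane.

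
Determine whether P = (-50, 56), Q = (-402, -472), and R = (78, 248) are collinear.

Yes

PQ = (-352, -528), PR = (128, 192).
det[PQ; PR] = (-352)(192) − (-528)(128) = 0.
The determinant is zero, so the points are collinear.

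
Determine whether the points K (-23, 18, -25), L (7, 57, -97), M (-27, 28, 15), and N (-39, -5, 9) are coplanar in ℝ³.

The four points are coplanar iff the 3×3 determinant with rows KL, KM, KN is zero.
Rows: (30, 39, -72), (-4, 10, 40), (-16, -23, 34).
Expanding along the first row: (30)(1260) − (39)(504) + (-72)(252) = 0.
Zero determinant ⇒ coplanar.

Yes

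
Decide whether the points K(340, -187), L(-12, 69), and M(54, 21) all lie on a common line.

KL = (-352, 256), KM = (-286, 208).
Twice the signed area of △KLM is (-352)(208) − (256)(-286) = 0.
The triangle is degenerate (zero area), so the points are collinear.

Yes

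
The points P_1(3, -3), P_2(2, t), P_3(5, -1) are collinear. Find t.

-4

Collinearity: (P_2 − P_1) must be parallel to (P_3 − P_1) = (2, 2).
Cross-multiplying the components: (t − (-3))·(2) = (-1)·(2).
Solving gives t = -4.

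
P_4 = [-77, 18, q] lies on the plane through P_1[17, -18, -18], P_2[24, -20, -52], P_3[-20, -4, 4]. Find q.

18

The plane through P_1, P_2, P_3 has equation 432x + 1104y + 24z = -12960.
Substituting P_4: (24)q + (-13392) = -12960, so q = 18.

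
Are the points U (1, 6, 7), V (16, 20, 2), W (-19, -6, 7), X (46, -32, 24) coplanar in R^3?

No

With U as base: UV = (15, 14, -5), UW = (-20, -12, 0), UX = (45, -38, 17).
UW × UX = (-204, 340, 1300).
UV · (UW × UX) = -4800.
Since -4800 ≠ 0, the four points are not coplanar.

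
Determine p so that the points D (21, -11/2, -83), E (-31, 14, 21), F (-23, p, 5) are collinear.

Collinearity requires DE × DF = 0; each component is linear in p.
The x-component gives (-104)p + (1144) = 0, so p = 11.
The remaining components then also vanish.

11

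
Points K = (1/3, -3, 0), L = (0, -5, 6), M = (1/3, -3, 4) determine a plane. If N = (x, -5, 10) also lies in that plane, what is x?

0

The plane through K, L, M has equation −8x + (4/3)y = -20/3.
Substituting N: (-8)x + (-20/3) = -20/3, so x = 0.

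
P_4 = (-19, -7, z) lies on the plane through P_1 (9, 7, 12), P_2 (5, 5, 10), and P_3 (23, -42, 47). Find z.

-2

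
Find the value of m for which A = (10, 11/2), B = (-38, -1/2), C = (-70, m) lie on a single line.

The three points are collinear iff det[AB; AC] = 0.
This determinant is linear in m: (-48)m + (-216) = 0, so m = -9/2.

-9/2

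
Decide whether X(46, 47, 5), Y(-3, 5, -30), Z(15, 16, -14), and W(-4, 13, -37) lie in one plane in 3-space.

A normal to the plane through X, Y, Z is n = XY × XZ = (-287, 154, 217).
The plane has equation n·P = -4879. For W: n·W = -4879.
Equal, so W lies in the plane and all four are coplanar.

Yes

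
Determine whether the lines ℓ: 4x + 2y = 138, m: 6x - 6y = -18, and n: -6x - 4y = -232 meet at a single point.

Yes

Lines aᵢx + bᵢy = cᵢ with pairwise distinct directions are concurrent exactly when det[aᵢ bᵢ cᵢ] = 0.
Here the determinant is 0.
It vanishes, so the lines are concurrent at (22, 25).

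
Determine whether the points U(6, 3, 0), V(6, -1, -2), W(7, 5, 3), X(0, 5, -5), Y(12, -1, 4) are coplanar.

No

The plane through U, V, W has normal n = UV × UW = (-8, -2, 4) and equation n·P = -54.
Checking the remaining points: n·X = -30, n·Y = -78.
Since n·X = -30 ≠ -54, X is off the plane and the points are not all coplanar.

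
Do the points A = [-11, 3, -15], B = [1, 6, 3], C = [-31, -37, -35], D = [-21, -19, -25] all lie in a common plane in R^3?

With A as base: AB = (12, 3, 18), AC = (-20, -40, -20), AD = (-10, -22, -10).
AC × AD = (-40, 0, 40).
AB · (AC × AD) = 240.
Since 240 ≠ 0, the four points are not coplanar.

No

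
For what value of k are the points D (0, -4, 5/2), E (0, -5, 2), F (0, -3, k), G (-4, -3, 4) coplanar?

3

Normal to plane DEG: n = (-1, 2, -4); plane equation n·P = -18.
Requiring n·F = -18: (-4)k + (-6) = -18.
So k = 3.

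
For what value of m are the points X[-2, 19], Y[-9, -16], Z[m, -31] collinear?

-12

The three points are collinear iff det[XY; XZ] = 0.
This determinant is linear in m: (35)m + (420) = 0, so m = -12.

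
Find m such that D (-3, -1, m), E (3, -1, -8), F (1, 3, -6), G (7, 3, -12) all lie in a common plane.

-2

The points are coplanar iff DE · (DF × DG) = 0.
Expanding, this is linear in m: (24)m + (48) = 0.
So m = -2.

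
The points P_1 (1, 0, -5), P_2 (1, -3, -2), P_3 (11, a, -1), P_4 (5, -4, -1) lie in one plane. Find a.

-4

The points are coplanar iff P_1P_2 · (P_1P_3 × P_1P_4) = 0.
Expanding, this is linear in a: (-12)a + (-48) = 0.
So a = -4.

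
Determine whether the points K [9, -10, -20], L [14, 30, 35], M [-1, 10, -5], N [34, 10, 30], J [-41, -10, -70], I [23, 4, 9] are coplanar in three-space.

The plane through K, L, M has normal n = KL × KM = (-500, -625, 500) and equation n·P = -8250.
Checking the remaining points: n·N = -8250, n·J = -8250, n·I = -9500.
Since n·I = -9500 ≠ -8250, I is off the plane and the points are not all coplanar.

No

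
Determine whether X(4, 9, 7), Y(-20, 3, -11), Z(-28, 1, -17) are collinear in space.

Yes

XY = (-24, -6, -18), XZ = (-32, -8, -24).
Each component of XZ is 4/3 times the corresponding component of XY, so XZ = 4/3·XY and the points are collinear.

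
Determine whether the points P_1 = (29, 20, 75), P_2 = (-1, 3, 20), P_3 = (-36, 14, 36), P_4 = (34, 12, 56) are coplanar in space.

Yes

The four points are coplanar iff the 3×3 determinant with rows P_1P_2, P_1P_3, P_1P_4 is zero.
Rows: (-30, -17, -55), (-65, -6, -39), (5, -8, -19).
Expanding along the first row: (-30)(-198) − (-17)(1430) + (-55)(550) = 0.
Zero determinant ⇒ coplanar.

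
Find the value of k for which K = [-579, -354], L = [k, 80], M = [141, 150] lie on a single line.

41

The three points are collinear iff det[KL; KM] = 0.
This determinant is linear in k: (504)k + (-20664) = 0, so k = 41.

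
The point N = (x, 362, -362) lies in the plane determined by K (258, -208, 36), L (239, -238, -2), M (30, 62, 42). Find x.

The plane through K, L, M has equation 10080x + 8778y − 11970z = 343896.
Substituting N: (10080)x + (7510776) = 343896, so x = -711.

-711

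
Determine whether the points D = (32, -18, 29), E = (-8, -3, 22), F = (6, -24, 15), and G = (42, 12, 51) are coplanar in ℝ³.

The four points are coplanar iff the 3×3 determinant with rows DE, DF, DG is zero.
Rows: (-40, 15, -7), (-26, -6, -14), (10, 30, 22).
Expanding along the first row: (-40)(288) − (15)(-432) + (-7)(-720) = 0.
Zero determinant ⇒ coplanar.

Yes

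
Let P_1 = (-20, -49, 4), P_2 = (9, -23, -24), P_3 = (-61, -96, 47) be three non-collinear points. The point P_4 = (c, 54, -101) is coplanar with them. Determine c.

Coplanarity requires P_1P_2 · (P_1P_3 × P_1P_4) = 0.
P_1P_2 = (29, 26, -28), P_1P_3 = (-41, -47, 43); the triple product is linear in c with coefficient -198 and constant term 17028.
Setting it to zero: c = 86.

86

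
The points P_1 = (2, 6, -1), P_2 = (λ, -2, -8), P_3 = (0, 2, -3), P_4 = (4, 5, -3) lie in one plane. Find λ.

Coplanarity ⇔ det[P_1P_2; P_1P_3; P_1P_4] = 0.
Expanding, this is linear in λ: (6)λ + (-18) = 0.
So λ = 3.

3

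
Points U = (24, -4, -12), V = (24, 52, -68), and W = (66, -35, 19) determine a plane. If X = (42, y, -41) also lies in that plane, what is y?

25

Coplanarity requires UV · (UW × UX) = 0.
UV = (0, 56, -56), UW = (42, -31, 31); the triple product is linear in y with coefficient -2352 and constant term 58800.
Setting it to zero: y = 25.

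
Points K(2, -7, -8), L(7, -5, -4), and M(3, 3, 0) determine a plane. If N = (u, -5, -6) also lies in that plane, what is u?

The plane through K, L, M has equation −24x − 36y + 48z = -180.
Substituting N: (-24)u + (-108) = -180, so u = 3.

3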